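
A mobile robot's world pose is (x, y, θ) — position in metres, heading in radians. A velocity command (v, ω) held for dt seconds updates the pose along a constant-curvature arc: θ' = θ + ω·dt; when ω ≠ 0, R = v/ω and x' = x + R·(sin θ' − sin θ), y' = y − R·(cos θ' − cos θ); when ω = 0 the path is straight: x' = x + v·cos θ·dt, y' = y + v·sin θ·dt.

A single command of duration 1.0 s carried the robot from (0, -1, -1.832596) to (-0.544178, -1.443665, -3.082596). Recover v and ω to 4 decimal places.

v = 0.7500, ω = -1.2500

Δθ = -3.082596 − -1.832596 = -1.250000
ω = Δθ/dt = -1.250000/1.0 = -1.2500
R = Δx/(sin θ' − sin θ) = -0.6000
v = R·ω = -0.6000·-1.2500 = 0.7500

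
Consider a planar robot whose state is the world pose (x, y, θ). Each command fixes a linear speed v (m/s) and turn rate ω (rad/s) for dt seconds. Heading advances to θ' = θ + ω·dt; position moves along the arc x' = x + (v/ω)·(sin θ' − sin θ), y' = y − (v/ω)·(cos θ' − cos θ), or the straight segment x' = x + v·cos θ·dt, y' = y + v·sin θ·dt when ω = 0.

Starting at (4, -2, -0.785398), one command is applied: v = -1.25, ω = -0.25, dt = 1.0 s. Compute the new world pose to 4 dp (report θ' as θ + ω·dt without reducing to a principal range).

(3.2352, -1.0154, -1.0354)

θ' = -0.7854 + -0.25·1.0 = -1.0354
R = v/ω = -1.25/-0.25 = 5.0000
x' = 4 + 5.0000·(sin -1.0354 − sin -0.7854) = 3.2352
y' = -2 − 5.0000·(cos -1.0354 − cos -0.7854) = -1.0154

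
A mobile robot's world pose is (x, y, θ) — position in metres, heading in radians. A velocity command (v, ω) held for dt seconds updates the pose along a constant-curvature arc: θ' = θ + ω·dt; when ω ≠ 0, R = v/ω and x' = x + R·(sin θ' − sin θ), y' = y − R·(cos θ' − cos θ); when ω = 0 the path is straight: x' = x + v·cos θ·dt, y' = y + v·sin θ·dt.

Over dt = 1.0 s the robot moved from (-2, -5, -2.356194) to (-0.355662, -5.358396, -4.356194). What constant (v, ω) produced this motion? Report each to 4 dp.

v = -2.0000, ω = -2.0000

Δθ = -4.356194 − -2.356194 = -2.000000
ω = Δθ/dt = -2.000000/1.0 = -2.0000
R = Δx/(sin θ' − sin θ) = 1.0000
v = R·ω = 1.0000·-2.0000 = -2.0000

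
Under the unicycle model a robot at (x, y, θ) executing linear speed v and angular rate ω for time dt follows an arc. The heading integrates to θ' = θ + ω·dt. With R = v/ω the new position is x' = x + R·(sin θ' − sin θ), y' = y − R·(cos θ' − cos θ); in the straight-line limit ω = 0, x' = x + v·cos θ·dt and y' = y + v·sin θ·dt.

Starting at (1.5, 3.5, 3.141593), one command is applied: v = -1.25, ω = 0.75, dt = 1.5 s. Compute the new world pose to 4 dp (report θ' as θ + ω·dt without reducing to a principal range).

θ' = 3.1416 + 0.75·1.5 = 4.2666
R = v/ω = -1.25/0.75 = -1.6667
x' = 1.5 + -1.6667·(sin 4.2666 − sin 3.1416) = 3.0038
y' = 3.5 − -1.6667·(cos 4.2666 − cos 3.1416) = 4.4480

(3.0038, 4.4480, 4.2666)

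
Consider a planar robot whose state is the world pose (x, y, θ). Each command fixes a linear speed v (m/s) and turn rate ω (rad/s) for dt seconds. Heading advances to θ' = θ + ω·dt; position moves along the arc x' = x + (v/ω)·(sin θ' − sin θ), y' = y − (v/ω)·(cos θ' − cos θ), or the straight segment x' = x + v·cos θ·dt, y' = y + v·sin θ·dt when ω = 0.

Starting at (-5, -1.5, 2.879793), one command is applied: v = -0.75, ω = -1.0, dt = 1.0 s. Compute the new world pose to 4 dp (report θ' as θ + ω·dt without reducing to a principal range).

θ' = 2.8798 + -1.0·1.0 = 1.8798
R = v/ω = -0.75/-1.0 = 0.7500
x' = -5 + 0.7500·(sin 1.8798 − sin 2.8798) = -4.4796
y' = -1.5 − 0.7500·(cos 1.8798 − cos 2.8798) = -1.9964

(-4.4796, -1.9964, 1.8798)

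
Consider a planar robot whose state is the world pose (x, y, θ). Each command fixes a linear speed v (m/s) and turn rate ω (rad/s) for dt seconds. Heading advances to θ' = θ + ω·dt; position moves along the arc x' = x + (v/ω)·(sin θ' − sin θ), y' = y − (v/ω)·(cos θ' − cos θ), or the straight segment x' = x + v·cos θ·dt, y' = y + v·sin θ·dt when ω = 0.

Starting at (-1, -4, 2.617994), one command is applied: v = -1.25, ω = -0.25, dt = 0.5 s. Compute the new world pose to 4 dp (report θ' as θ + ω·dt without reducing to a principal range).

θ' = 2.6180 + -0.25·0.5 = 2.4930
R = v/ω = -1.25/-0.25 = 5.0000
x' = -1 + 5.0000·(sin 2.4930 − sin 2.6180) = -0.4796
y' = -4 − 5.0000·(cos 2.4930 − cos 2.6180) = -4.3455

(-0.4796, -4.3455, 2.4930)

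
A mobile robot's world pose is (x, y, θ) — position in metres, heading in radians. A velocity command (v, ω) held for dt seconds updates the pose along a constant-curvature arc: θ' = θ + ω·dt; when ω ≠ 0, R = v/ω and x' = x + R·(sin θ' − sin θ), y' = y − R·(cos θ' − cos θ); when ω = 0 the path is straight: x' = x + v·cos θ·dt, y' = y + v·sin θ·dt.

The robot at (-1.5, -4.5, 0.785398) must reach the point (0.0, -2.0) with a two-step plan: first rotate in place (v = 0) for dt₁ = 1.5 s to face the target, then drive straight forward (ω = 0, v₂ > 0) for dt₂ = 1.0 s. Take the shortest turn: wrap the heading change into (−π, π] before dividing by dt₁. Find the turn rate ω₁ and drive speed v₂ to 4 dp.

ω₁ = 0.1633, v₂ = 2.9155

heading to target = atan2(-2−-4.5, 0−-1.5) = 1.0304
Δθ = wrap(1.0304 − 0.7854) = 0.2450; ω₁ = Δθ/dt₁ = 0.1633
distance = √((0−-1.5)² + (-2−-4.5)²) = 2.9155; v₂ = distance/dt₂ = 2.9155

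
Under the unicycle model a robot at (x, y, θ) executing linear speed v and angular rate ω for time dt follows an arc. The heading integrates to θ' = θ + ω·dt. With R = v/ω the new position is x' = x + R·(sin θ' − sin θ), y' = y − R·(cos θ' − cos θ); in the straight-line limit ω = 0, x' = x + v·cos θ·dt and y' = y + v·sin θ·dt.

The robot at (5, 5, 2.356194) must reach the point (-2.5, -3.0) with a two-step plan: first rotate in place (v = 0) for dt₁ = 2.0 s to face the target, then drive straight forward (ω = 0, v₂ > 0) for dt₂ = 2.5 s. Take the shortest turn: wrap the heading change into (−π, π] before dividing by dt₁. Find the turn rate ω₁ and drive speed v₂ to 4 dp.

heading to target = atan2(-3−5, -2.5−5) = -2.3239
Δθ = wrap(-2.3239 − 2.3562) = 1.6030; ω₁ = Δθ/dt₁ = 0.8015
distance = √((-2.5−5)² + (-3−5)²) = 10.9659; v₂ = distance/dt₂ = 4.3863

ω₁ = 0.8015, v₂ = 4.3863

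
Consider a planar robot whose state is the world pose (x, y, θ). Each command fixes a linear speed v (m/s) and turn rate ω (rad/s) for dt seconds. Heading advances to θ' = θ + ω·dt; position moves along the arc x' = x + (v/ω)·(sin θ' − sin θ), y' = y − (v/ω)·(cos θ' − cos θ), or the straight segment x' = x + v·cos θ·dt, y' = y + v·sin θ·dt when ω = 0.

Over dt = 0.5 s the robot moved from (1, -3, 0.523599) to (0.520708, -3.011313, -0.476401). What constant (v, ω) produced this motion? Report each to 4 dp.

Δθ = -0.476401 − 0.523599 = -1.000000
ω = Δθ/dt = -1.000000/0.5 = -2.0000
R = Δx/(sin θ' − sin θ) = 0.5000
v = R·ω = 0.5000·-2.0000 = -1.0000

v = -1.0000, ω = -2.0000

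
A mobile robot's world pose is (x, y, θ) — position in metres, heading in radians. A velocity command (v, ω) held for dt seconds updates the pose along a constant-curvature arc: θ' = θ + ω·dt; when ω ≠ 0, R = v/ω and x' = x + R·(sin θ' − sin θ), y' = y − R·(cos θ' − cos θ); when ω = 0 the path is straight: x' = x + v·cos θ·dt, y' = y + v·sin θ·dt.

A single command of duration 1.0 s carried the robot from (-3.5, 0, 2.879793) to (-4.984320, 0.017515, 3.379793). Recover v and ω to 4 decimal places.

Δθ = 3.379793 − 2.879793 = 0.500000
ω = Δθ/dt = 0.500000/1.0 = 0.5000
R = Δx/(sin θ' − sin θ) = 3.0000
v = R·ω = 3.0000·0.5000 = 1.5000

v = 1.5000, ω = 0.5000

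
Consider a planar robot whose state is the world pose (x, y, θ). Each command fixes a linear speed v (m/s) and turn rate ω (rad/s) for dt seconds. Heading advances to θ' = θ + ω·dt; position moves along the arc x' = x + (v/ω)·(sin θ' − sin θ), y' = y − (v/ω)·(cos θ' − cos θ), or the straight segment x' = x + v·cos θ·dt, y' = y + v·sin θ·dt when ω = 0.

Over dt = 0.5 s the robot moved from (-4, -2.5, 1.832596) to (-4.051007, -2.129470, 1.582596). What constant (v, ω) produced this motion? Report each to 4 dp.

Δθ = 1.582596 − 1.832596 = -0.250000
ω = Δθ/dt = -0.250000/0.5 = -0.5000
R = −Δy/(cos θ' − cos θ) = -1.5000
v = R·ω = -1.5000·-0.5000 = 0.7500

v = 0.7500, ω = -0.5000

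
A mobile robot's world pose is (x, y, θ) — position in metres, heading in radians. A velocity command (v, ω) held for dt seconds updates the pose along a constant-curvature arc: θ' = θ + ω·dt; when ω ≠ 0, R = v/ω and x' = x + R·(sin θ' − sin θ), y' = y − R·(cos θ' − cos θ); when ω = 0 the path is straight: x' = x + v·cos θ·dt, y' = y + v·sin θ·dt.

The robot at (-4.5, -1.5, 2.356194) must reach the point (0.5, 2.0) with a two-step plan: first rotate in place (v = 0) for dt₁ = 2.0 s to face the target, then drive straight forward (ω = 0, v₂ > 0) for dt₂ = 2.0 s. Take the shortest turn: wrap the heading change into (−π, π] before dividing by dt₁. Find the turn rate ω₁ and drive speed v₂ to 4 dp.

ω₁ = -0.8727, v₂ = 3.0516

heading to target = atan2(2−-1.5, 0.5−-4.5) = 0.6107
Δθ = wrap(0.6107 − 2.3562) = -1.7455; ω₁ = Δθ/dt₁ = -0.8727
distance = √((0.5−-4.5)² + (2−-1.5)²) = 6.1033; v₂ = distance/dt₂ = 3.0516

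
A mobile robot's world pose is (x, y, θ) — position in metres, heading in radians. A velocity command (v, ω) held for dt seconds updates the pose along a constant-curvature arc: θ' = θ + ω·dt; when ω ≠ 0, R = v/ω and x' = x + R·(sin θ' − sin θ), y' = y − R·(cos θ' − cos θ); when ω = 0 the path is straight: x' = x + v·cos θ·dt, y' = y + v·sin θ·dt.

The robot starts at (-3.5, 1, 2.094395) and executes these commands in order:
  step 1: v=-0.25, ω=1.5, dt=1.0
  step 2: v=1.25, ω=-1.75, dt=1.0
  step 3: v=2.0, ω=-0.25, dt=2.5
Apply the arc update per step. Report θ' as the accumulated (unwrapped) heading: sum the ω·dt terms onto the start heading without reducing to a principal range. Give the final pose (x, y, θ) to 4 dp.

step 1: θ'=3.5944 (R=-0.1667) → pose (-3.2827, 0.9335, 3.5944)
step 2: θ'=1.8444 (R=-0.7143) → pose (-4.2830, 1.3828, 1.8444)
step 3: θ'=1.2194 (R=-8.0000) → pose (-4.0916, 6.2981, 1.2194)

(-4.0916, 6.2981, 1.2194)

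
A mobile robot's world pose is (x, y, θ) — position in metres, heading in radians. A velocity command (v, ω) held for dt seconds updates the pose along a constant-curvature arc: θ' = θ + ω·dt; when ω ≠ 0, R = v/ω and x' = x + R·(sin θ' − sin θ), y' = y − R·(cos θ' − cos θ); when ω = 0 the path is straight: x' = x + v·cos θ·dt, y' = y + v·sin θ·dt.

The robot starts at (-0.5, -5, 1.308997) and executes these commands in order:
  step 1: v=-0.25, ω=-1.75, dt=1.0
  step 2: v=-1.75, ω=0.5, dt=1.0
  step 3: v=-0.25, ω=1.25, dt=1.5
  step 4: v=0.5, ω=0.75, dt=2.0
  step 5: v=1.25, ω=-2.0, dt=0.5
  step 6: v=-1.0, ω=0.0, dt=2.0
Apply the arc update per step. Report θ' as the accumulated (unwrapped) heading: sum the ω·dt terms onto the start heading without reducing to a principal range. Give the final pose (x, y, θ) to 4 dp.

(-2.4564, -5.8091, 2.4340)

step 1: θ'=-0.4410 (R=0.1429) → pose (-0.6990, -5.0922, -0.4410)
step 2: θ'=0.0590 (R=-3.5000) → pose (-2.3993, -4.7634, 0.0590)
step 3: θ'=1.9340 (R=-0.2000) → pose (-2.5745, -5.0341, 1.9340)
step 4: θ'=3.4340 (R=0.6667) → pose (-3.3898, -4.6326, 3.4340)
step 5: θ'=2.4340 (R=-0.6250) → pose (-3.9762, -4.5091, 2.4340)
step 6: θ'=2.4340 (straight) → pose (-2.4564, -5.8091, 2.4340)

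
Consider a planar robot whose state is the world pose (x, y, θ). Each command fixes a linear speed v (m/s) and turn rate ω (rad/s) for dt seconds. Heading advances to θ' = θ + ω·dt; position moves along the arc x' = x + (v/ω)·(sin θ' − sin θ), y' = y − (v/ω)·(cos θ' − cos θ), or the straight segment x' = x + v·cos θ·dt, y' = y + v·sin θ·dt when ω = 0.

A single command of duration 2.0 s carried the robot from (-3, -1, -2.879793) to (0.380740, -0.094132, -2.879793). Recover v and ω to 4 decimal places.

Δθ = -2.879793 − -2.879793 = 0.000000
ω = Δθ/dt = 0.000000/2.0 = 0.0000
ω = 0 → v = (Δx·cos θ + Δy·sin θ)/dt = -1.7500

v = -1.7500, ω = 0.0000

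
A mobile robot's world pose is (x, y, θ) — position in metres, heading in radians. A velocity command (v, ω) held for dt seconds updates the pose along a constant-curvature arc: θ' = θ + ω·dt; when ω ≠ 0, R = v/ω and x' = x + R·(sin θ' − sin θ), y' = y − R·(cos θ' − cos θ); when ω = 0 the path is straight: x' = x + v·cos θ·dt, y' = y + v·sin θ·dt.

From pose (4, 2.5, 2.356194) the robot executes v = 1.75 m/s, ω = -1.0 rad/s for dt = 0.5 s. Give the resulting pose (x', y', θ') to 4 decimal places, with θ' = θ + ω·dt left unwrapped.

θ' = 2.3562 + -1.0·0.5 = 1.8562
R = v/ω = 1.75/-1.0 = -1.7500
x' = 4 + -1.7500·(sin 1.8562 − sin 2.3562) = 3.5582
y' = 2.5 − -1.7500·(cos 1.8562 − cos 2.3562) = 3.2447

(3.5582, 3.2447, 1.8562)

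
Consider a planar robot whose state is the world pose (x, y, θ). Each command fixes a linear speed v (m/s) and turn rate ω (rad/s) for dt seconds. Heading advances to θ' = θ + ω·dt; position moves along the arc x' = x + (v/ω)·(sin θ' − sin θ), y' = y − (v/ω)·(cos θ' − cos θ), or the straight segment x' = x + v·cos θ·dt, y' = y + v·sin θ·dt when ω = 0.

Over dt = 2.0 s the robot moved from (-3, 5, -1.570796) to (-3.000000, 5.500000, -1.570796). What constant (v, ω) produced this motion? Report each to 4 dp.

v = -0.2500, ω = 0.0000

Δθ = -1.570796 − -1.570796 = 0.000000
ω = Δθ/dt = 0.000000/2.0 = 0.0000
ω = 0 → v = (Δx·cos θ + Δy·sin θ)/dt = -0.2500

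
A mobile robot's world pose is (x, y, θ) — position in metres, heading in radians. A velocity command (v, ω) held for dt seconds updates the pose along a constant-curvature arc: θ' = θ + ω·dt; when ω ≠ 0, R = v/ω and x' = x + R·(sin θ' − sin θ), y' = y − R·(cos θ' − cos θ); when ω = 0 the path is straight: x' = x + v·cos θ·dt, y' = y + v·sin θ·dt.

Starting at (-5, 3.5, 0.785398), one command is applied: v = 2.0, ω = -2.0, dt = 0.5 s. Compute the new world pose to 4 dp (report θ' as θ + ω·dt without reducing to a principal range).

θ' = 0.7854 + -2.0·0.5 = -0.2146
R = v/ω = 2.0/-2.0 = -1.0000
x' = -5 + -1.0000·(sin -0.2146 − sin 0.7854) = -4.0799
y' = 3.5 − -1.0000·(cos -0.2146 − cos 0.7854) = 3.7700

(-4.0799, 3.7700, -0.2146)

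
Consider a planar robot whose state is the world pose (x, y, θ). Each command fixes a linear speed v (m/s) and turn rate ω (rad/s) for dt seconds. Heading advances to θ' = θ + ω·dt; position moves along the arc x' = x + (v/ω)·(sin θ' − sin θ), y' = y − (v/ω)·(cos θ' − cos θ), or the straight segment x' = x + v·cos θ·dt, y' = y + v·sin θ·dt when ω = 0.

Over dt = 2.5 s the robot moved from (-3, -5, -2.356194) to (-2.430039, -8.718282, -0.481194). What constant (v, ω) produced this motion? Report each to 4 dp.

Δθ = -0.481194 − -2.356194 = 1.875000
ω = Δθ/dt = 1.875000/2.5 = 0.7500
R = −Δy/(cos θ' − cos θ) = 2.3333
v = R·ω = 2.3333·0.7500 = 1.7500

v = 1.7500, ω = 0.7500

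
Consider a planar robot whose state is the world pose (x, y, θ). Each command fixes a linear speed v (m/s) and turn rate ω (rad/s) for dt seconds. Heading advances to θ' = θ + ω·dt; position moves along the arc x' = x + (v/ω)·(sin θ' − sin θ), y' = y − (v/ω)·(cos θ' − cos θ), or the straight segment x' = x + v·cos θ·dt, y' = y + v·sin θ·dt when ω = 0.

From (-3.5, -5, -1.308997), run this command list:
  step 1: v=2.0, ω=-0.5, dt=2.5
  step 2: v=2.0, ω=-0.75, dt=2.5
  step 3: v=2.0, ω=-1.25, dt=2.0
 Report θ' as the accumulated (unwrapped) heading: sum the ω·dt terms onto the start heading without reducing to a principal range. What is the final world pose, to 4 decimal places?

(-6.6864, -6.1688, -6.9340)

step 1: θ'=-2.5590 (R=-4.0000) → pose (-5.1629, -9.3754, -2.5590)
step 2: θ'=-4.4340 (R=-2.6667) → pose (-9.1941, -7.8815, -4.4340)
step 3: θ'=-6.9340 (R=-1.6000) → pose (-6.6864, -6.1688, -6.9340)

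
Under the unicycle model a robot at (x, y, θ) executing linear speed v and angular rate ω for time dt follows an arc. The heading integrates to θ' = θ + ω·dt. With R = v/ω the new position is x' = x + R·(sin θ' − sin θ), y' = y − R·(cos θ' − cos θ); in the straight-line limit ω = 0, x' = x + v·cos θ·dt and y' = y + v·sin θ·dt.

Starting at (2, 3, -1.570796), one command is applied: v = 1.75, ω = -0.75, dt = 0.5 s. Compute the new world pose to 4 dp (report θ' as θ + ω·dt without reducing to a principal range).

(1.8379, 2.1454, -1.9458)

θ' = -1.5708 + -0.75·0.5 = -1.9458
R = v/ω = 1.75/-0.75 = -2.3333
x' = 2 + -2.3333·(sin -1.9458 − sin -1.5708) = 1.8379
y' = 3 − -2.3333·(cos -1.9458 − cos -1.5708) = 2.1454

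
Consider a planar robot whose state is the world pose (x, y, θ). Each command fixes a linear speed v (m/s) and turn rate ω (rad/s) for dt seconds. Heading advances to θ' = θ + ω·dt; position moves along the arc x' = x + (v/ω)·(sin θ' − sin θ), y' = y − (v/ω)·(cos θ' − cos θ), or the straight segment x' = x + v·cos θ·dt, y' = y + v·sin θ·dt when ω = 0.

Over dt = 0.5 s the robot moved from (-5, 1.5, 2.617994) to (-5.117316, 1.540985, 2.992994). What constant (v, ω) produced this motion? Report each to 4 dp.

v = 0.2500, ω = 0.7500

Δθ = 2.992994 − 2.617994 = 0.375000
ω = Δθ/dt = 0.375000/0.5 = 0.7500
R = Δx/(sin θ' − sin θ) = 0.3333
v = R·ω = 0.3333·0.7500 = 0.2500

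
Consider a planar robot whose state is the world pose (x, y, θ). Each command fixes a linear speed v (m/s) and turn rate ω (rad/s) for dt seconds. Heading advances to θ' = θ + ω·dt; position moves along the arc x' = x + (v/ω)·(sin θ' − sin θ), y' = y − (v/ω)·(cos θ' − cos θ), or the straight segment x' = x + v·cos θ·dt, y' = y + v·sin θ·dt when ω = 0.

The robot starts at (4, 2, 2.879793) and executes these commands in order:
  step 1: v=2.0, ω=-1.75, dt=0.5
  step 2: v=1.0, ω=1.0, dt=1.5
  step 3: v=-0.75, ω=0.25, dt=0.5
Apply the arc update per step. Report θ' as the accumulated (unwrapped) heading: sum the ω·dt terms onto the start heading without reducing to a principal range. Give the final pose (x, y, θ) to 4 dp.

step 1: θ'=2.0048 (R=-1.1429) → pose (3.2589, 2.6233, 2.0048)
step 2: θ'=3.5048 (R=1.0000) → pose (1.9963, 3.1376, 3.5048)
step 3: θ'=3.6298 (R=-3.0000) → pose (2.3376, 3.2924, 3.6298)

(2.3376, 3.2924, 3.6298)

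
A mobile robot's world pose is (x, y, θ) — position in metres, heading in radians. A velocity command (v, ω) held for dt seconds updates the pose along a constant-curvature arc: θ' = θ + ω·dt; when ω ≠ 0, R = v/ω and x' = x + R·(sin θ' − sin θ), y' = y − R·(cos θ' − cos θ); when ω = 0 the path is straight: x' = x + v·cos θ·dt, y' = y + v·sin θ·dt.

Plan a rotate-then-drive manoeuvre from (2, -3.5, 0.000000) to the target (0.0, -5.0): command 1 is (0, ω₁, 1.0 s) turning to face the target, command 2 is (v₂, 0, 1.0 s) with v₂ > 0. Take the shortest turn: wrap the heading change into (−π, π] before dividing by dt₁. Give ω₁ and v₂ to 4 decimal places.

ω₁ = -2.4981, v₂ = 2.5000

heading to target = atan2(-5−-3.5, 0−2) = -2.4981
Δθ = wrap(-2.4981 − 0.0000) = -2.4981; ω₁ = Δθ/dt₁ = -2.4981
distance = √((0−2)² + (-5−-3.5)²) = 2.5000; v₂ = distance/dt₂ = 2.5000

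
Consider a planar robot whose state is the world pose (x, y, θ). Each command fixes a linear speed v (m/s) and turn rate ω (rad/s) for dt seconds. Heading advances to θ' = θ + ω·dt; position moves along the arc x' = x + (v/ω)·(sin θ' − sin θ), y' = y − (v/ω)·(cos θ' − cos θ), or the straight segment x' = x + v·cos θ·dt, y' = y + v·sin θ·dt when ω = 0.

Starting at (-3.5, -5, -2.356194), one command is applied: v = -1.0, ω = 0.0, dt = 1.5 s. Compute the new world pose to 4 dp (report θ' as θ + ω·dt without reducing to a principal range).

(-2.4393, -3.9393, -2.3562)

θ' = -2.3562 + 0.0·1.5 = -2.3562
ω = 0 → straight: x' = -3.5 + -1.0·cos(-2.3562)·1.5 = -2.4393
y' = -5 + -1.0·sin(-2.3562)·1.5 = -3.9393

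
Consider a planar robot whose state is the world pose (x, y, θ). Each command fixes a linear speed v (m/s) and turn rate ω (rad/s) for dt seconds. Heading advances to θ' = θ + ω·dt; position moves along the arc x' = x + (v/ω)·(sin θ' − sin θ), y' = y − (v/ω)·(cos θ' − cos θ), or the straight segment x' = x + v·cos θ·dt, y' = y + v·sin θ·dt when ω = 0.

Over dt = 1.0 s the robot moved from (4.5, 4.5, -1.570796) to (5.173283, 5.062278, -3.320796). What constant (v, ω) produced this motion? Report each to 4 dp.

v = -1.0000, ω = -1.7500

Δθ = -3.320796 − -1.570796 = -1.750000
ω = Δθ/dt = -1.750000/1.0 = -1.7500
R = Δx/(sin θ' − sin θ) = 0.5714
v = R·ω = 0.5714·-1.7500 = -1.0000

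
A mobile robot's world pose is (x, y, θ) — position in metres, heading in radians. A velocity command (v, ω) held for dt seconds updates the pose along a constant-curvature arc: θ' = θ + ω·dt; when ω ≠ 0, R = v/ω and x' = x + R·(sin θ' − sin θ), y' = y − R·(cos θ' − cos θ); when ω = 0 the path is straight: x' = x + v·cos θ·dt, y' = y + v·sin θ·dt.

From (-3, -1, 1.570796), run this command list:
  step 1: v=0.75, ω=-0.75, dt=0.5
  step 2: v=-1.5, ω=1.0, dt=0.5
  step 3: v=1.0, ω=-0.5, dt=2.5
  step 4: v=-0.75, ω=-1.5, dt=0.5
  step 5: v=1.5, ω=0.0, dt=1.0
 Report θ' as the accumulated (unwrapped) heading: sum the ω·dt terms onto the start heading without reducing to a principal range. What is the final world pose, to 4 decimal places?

(-0.8352, 0.2085, -0.3042)

step 1: θ'=1.1958 (R=-1.0000) → pose (-2.9305, -0.6337, 1.1958)
step 2: θ'=1.6958 (R=-1.5000) → pose (-3.0230, -1.3701, 1.6958)
step 3: θ'=0.4458 (R=-2.0000) → pose (-1.9010, 0.6837, 0.4458)
step 4: θ'=-0.3042 (R=0.5000) → pose (-2.2664, 0.6578, -0.3042)
step 5: θ'=-0.3042 (straight) → pose (-0.8352, 0.2085, -0.3042)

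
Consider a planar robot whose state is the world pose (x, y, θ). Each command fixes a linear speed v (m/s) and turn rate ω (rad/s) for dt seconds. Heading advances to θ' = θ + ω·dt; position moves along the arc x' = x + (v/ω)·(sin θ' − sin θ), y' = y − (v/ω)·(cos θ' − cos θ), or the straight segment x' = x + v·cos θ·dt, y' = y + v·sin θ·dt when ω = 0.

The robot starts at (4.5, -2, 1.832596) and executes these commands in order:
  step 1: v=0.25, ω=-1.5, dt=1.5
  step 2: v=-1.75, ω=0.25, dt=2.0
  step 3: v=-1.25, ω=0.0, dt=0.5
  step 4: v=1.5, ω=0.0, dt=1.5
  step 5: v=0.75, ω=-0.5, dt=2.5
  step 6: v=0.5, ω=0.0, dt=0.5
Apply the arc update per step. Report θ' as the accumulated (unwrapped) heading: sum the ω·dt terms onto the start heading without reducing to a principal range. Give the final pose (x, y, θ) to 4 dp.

(4.5343, -2.2293, -1.1674)

step 1: θ'=-0.4174 (R=-0.1667) → pose (4.7286, -1.8045, -0.4174)
step 2: θ'=0.0826 (R=-7.0000) → pose (1.3133, -1.2274, 0.0826)
step 3: θ'=0.0826 (straight) → pose (0.6904, -1.2789, 0.0826)
step 4: θ'=0.0826 (straight) → pose (2.9328, -1.0933, 0.0826)
step 5: θ'=-1.1674 (R=-1.5000) → pose (4.4361, -1.9994, -1.1674)
step 6: θ'=-1.1674 (straight) → pose (4.5343, -2.2293, -1.1674)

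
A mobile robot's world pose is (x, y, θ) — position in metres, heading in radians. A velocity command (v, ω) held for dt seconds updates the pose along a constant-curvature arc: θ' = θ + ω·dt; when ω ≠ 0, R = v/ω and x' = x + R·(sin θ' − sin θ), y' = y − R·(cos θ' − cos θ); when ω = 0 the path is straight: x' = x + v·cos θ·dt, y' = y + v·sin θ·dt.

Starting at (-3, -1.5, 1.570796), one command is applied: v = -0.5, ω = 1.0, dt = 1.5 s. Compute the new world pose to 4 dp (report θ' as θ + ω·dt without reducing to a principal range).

(-2.5354, -1.9987, 3.0708)

θ' = 1.5708 + 1.0·1.5 = 3.0708
R = v/ω = -0.5/1.0 = -0.5000
x' = -3 + -0.5000·(sin 3.0708 − sin 1.5708) = -2.5354
y' = -1.5 − -0.5000·(cos 3.0708 − cos 1.5708) = -1.9987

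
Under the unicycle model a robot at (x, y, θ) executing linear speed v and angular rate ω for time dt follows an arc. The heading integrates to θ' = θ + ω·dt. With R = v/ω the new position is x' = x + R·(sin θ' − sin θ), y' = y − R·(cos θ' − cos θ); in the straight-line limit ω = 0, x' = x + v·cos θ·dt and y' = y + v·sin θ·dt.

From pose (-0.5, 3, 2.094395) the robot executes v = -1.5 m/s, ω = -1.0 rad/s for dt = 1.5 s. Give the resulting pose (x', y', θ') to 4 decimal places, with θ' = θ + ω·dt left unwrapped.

(-0.9590, 1.0073, 0.5944)

θ' = 2.0944 + -1.0·1.5 = 0.5944
R = v/ω = -1.5/-1.0 = 1.5000
x' = -0.5 + 1.5000·(sin 0.5944 − sin 2.0944) = -0.9590
y' = 3 − 1.5000·(cos 0.5944 − cos 2.0944) = 1.0073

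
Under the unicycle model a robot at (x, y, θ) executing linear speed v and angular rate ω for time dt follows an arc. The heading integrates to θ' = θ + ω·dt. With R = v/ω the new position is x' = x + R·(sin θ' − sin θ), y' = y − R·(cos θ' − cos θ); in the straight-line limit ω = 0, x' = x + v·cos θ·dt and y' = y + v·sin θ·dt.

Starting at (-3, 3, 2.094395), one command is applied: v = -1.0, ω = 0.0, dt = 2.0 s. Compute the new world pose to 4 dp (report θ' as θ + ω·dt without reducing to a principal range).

(-2.0000, 1.2679, 2.0944)

θ' = 2.0944 + 0.0·2.0 = 2.0944
ω = 0 → straight: x' = -3 + -1.0·cos(2.0944)·2.0 = -2.0000
y' = 3 + -1.0·sin(2.0944)·2.0 = 1.2679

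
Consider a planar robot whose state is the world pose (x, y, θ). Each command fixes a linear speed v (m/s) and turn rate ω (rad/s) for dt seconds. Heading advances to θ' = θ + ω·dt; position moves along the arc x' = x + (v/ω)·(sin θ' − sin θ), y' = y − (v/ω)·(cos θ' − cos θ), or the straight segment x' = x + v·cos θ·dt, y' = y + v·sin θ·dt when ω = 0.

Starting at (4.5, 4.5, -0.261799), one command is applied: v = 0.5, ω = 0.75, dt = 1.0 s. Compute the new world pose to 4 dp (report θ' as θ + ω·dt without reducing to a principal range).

(4.9852, 4.5552, 0.4882)

θ' = -0.2618 + 0.75·1.0 = 0.4882
R = v/ω = 0.5/0.75 = 0.6667
x' = 4.5 + 0.6667·(sin 0.4882 − sin -0.2618) = 4.9852
y' = 4.5 − 0.6667·(cos 0.4882 − cos -0.2618) = 4.5552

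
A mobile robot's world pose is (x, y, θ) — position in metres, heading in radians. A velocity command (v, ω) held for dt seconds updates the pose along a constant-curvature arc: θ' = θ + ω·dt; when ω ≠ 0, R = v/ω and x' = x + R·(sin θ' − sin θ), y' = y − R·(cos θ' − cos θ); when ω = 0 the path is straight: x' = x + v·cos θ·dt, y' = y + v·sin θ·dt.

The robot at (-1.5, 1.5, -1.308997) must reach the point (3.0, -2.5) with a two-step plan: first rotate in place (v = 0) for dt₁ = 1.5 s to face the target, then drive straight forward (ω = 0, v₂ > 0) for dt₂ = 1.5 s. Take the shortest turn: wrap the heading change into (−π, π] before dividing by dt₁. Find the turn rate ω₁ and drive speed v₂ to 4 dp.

heading to target = atan2(-2.5−1.5, 3−-1.5) = -0.7266
Δθ = wrap(-0.7266 − -1.3090) = 0.5824; ω₁ = Δθ/dt₁ = 0.3882
distance = √((3−-1.5)² + (-2.5−1.5)²) = 6.0208; v₂ = distance/dt₂ = 4.0139

ω₁ = 0.3882, v₂ = 4.0139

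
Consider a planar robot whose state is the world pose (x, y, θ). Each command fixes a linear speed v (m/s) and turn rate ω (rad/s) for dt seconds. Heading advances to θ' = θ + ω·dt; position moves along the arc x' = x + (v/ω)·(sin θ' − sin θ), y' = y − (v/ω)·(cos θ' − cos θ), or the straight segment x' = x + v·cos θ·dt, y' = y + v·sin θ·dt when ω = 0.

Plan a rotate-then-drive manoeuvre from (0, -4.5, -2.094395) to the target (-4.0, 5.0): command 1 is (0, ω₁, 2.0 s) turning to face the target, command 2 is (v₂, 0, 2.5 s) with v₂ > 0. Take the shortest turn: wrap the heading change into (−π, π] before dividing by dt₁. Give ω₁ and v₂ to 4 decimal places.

ω₁ = -1.1097, v₂ = 4.1231

heading to target = atan2(5−-4.5, -4−0) = 1.9693
Δθ = wrap(1.9693 − -2.0944) = -2.2195; ω₁ = Δθ/dt₁ = -1.1097
distance = √((-4−0)² + (5−-4.5)²) = 10.3078; v₂ = distance/dt₂ = 4.1231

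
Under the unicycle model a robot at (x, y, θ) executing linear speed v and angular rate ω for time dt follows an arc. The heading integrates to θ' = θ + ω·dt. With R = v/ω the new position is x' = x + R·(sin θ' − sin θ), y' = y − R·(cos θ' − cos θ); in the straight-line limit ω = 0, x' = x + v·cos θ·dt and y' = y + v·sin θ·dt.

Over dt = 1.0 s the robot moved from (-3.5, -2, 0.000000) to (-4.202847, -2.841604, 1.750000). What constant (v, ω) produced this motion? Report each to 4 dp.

Δθ = 1.750000 − 0.000000 = 1.750000
ω = Δθ/dt = 1.750000/1.0 = 1.7500
R = −Δy/(cos θ' − cos θ) = -0.7143
v = R·ω = -0.7143·1.7500 = -1.2500

v = -1.2500, ω = 1.7500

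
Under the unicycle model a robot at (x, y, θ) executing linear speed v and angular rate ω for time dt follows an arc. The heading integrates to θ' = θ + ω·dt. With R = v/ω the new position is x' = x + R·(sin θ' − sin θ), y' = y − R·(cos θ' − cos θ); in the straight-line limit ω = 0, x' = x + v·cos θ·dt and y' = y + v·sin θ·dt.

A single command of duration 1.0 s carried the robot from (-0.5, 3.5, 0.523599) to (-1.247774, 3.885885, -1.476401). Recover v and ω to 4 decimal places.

Δθ = -1.476401 − 0.523599 = -2.000000
ω = Δθ/dt = -2.000000/1.0 = -2.0000
R = Δx/(sin θ' − sin θ) = 0.5000
v = R·ω = 0.5000·-2.0000 = -1.0000

v = -1.0000, ω = -2.0000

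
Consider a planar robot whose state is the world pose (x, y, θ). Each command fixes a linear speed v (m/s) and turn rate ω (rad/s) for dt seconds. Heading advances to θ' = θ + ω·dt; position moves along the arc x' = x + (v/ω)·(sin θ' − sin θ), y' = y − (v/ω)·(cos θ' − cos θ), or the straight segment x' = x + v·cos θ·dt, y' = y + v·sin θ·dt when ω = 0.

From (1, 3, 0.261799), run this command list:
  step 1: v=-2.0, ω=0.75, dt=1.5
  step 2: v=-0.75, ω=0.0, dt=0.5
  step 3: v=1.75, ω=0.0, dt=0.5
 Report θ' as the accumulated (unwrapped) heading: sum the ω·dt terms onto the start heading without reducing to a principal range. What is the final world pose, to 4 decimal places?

(-0.8400, 1.4037, 1.3868)

step 1: θ'=1.3868 (R=-2.6667) → pose (-0.9315, 0.9121, 1.3868)
step 2: θ'=1.3868 (straight) → pose (-1.0001, 0.5434, 1.3868)
step 3: θ'=1.3868 (straight) → pose (-0.8400, 1.4037, 1.3868)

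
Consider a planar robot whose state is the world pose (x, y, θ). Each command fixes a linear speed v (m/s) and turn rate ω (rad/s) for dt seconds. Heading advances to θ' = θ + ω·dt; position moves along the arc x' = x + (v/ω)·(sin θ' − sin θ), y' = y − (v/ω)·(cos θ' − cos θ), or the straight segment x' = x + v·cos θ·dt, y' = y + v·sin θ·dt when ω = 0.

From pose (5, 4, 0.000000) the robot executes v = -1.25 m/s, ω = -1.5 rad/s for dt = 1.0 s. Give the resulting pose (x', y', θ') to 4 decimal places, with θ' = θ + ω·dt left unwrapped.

θ' = 0.0000 + -1.5·1.0 = -1.5000
R = v/ω = -1.25/-1.5 = 0.8333
x' = 5 + 0.8333·(sin -1.5000 − sin 0.0000) = 4.1688
y' = 4 − 0.8333·(cos -1.5000 − cos 0.0000) = 4.7744

(4.1688, 4.7744, -1.5000)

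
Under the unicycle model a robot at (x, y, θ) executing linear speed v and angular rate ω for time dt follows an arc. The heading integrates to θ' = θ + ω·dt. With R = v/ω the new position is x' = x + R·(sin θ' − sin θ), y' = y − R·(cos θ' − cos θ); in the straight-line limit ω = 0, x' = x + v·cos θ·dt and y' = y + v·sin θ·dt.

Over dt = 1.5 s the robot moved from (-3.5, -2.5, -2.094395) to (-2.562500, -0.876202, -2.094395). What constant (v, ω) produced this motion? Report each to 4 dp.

Δθ = -2.094395 − -2.094395 = 0.000000
ω = Δθ/dt = 0.000000/1.5 = 0.0000
ω = 0 → v = (Δx·cos θ + Δy·sin θ)/dt = -1.2500

v = -1.2500, ω = 0.0000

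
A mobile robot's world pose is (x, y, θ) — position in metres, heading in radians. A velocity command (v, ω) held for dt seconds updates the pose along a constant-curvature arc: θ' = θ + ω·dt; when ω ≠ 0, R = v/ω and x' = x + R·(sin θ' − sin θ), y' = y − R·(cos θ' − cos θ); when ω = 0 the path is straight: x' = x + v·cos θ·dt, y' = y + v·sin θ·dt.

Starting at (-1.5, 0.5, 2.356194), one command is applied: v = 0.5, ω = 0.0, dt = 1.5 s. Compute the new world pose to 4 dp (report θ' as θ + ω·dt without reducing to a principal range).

θ' = 2.3562 + 0.0·1.5 = 2.3562
ω = 0 → straight: x' = -1.5 + 0.5·cos(2.3562)·1.5 = -2.0303
y' = 0.5 + 0.5·sin(2.3562)·1.5 = 1.0303

(-2.0303, 1.0303, 2.3562)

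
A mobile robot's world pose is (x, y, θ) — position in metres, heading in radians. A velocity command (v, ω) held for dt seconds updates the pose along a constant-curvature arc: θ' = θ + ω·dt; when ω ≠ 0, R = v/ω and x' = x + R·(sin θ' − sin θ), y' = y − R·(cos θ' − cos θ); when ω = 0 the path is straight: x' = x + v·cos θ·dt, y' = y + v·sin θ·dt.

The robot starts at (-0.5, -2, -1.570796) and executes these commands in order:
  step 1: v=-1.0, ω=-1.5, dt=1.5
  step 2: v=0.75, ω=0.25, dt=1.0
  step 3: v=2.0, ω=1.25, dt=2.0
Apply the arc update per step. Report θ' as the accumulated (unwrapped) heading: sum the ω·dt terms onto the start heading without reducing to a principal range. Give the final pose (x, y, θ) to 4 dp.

step 1: θ'=-3.8208 (R=0.6667) → pose (0.5854, -1.4813, -3.8208)
step 2: θ'=-3.5708 (R=3.0000) → pose (-0.0506, -1.0876, -3.5708)
step 3: θ'=-1.0708 (R=1.6000) → pose (-2.1206, -3.3096, -1.0708)

(-2.1206, -3.3096, -1.0708)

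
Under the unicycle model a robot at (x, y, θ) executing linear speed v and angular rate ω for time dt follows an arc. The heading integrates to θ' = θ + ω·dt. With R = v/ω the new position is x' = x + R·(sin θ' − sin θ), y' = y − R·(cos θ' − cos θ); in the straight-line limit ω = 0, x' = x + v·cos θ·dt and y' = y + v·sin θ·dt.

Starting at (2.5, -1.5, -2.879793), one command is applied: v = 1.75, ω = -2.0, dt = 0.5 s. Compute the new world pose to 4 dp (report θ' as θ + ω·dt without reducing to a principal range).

(1.6847, -1.3020, -3.8798)

θ' = -2.8798 + -2.0·0.5 = -3.8798
R = v/ω = 1.75/-2.0 = -0.8750
x' = 2.5 + -0.8750·(sin -3.8798 − sin -2.8798) = 1.6847
y' = -1.5 − -0.8750·(cos -3.8798 − cos -2.8798) = -1.3020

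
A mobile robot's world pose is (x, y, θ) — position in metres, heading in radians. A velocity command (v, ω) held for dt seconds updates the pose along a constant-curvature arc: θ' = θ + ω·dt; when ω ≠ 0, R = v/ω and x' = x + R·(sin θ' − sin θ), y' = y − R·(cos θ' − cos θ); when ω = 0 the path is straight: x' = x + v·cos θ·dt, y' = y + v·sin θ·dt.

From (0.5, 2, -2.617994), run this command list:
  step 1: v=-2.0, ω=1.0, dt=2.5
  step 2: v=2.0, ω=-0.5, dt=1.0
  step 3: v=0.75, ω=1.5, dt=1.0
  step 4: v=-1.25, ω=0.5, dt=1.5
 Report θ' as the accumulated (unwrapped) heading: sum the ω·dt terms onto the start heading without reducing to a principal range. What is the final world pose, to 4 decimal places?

(1.6926, 3.3539, 1.6320)

step 1: θ'=-0.1180 (R=-2.0000) → pose (-0.2646, 5.7181, -0.1180)
step 2: θ'=-0.6180 (R=-4.0000) → pose (1.5822, 5.0061, -0.6180)
step 3: θ'=0.8820 (R=0.5000) → pose (2.2579, 5.0958, 0.8820)
step 4: θ'=1.6320 (R=-2.5000) → pose (1.6926, 3.3539, 1.6320)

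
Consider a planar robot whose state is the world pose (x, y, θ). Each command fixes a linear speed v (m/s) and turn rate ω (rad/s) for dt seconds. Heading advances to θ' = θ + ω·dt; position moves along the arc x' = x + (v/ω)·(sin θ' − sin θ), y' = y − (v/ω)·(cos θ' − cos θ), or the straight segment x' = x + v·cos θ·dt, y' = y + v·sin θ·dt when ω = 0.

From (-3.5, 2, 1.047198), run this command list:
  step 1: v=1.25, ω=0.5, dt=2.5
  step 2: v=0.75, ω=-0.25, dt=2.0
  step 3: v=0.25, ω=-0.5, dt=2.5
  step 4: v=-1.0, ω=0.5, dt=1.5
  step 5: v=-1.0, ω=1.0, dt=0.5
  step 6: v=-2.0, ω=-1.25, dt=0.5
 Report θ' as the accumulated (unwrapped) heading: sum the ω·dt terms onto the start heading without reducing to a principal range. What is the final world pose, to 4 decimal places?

step 1: θ'=2.2972 (R=2.5000) → pose (-3.7961, 4.9105, 2.2972)
step 2: θ'=1.7972 (R=-3.0000) → pose (-4.4769, 6.2296, 1.7972)
step 3: θ'=0.5472 (R=-0.5000) → pose (-4.2498, 6.7688, 0.5472)
step 4: θ'=1.2972 (R=-2.0000) → pose (-5.1348, 5.6012, 1.2972)
step 5: θ'=1.7972 (R=-1.0000) → pose (-5.1465, 5.1066, 1.7972)
step 6: θ'=1.1722 (R=1.6000) → pose (-5.2311, 4.1264, 1.1722)

(-5.2311, 4.1264, 1.1722)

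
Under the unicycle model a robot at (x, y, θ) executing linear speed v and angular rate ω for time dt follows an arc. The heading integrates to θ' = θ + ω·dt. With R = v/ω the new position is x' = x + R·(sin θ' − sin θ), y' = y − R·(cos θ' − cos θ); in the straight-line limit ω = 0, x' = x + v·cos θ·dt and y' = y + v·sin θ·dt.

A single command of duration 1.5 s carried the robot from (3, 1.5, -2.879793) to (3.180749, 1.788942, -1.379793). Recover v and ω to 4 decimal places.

v = -0.2500, ω = 1.0000

Δθ = -1.379793 − -2.879793 = 1.500000
ω = Δθ/dt = 1.500000/1.5 = 1.0000
R = −Δy/(cos θ' − cos θ) = -0.2500
v = R·ω = -0.2500·1.0000 = -0.2500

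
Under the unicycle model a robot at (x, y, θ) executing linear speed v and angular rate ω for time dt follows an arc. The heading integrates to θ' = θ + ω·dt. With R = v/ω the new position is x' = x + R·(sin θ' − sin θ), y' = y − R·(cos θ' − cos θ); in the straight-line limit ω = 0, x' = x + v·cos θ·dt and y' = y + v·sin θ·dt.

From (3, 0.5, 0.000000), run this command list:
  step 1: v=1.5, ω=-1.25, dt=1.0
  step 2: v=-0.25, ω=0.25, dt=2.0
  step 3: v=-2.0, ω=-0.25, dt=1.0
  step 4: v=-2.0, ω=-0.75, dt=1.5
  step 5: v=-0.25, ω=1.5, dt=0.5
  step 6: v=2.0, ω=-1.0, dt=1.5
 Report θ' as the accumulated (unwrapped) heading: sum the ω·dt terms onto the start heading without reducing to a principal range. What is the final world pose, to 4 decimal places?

step 1: θ'=-1.2500 (R=-1.2000) → pose (4.1388, -0.3216, -1.2500)
step 2: θ'=-0.7500 (R=-1.0000) → pose (3.8714, 0.0948, -0.7500)
step 3: θ'=-1.0000 (R=8.0000) → pose (2.5928, 1.6258, -1.0000)
step 4: θ'=-2.1250 (R=2.6667) → pose (2.5692, 4.4700, -2.1250)
step 5: θ'=-1.3750 (R=-0.1667) → pose (2.5909, 4.5902, -1.3750)
step 6: θ'=-2.8750 (R=-2.0000) → pose (1.1560, 2.2717, -2.8750)

(1.1560, 2.2717, -2.8750)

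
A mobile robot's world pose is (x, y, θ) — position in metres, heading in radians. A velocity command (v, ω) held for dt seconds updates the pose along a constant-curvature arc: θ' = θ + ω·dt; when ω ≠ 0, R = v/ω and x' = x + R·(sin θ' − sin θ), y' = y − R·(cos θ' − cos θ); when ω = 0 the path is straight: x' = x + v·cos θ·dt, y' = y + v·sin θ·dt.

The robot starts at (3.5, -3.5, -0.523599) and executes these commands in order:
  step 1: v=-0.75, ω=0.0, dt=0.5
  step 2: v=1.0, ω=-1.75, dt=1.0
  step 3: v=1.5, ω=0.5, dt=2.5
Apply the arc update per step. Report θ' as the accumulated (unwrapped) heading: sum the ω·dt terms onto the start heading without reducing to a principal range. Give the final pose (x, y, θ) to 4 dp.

step 1: θ'=-0.5236 (straight) → pose (3.1752, -3.3125, -0.5236)
step 2: θ'=-2.2736 (R=-0.5714) → pose (3.3255, -4.1767, -2.2736)
step 3: θ'=-1.0236 (R=3.0000) → pose (3.0527, -7.6767, -1.0236)

(3.0527, -7.6767, -1.0236)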